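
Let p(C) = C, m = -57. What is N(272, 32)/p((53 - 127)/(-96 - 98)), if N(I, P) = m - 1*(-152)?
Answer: 9215/37 ≈ 249.05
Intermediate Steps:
N(I, P) = 95 (N(I, P) = -57 - 1*(-152) = -57 + 152 = 95)
N(272, 32)/p((53 - 127)/(-96 - 98)) = 95/(((53 - 127)/(-96 - 98))) = 95/((-74/(-194))) = 95/((-74*(-1/194))) = 95/(37/97) = 95*(97/37) = 9215/37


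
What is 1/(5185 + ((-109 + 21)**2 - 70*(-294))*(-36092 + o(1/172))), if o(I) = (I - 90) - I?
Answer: -1/1024813783 ≈ -9.7579e-10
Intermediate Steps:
o(I) = -90 (o(I) = (-90 + I) - I = -90)
1/(5185 + ((-109 + 21)**2 - 70*(-294))*(-36092 + o(1/172))) = 1/(5185 + ((-109 + 21)**2 - 70*(-294))*(-36092 - 90)) = 1/(5185 + ((-88)**2 + 20580)*(-36182)) = 1/(5185 + (7744 + 20580)*(-36182)) = 1/(5185 + 28324*(-36182)) = 1/(5185 - 1024818968) = 1/(-1024813783) = -1/1024813783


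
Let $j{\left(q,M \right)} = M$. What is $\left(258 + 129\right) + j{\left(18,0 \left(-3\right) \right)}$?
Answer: $387$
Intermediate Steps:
$\left(258 + 129\right) + j{\left(18,0 \left(-3\right) \right)} = \left(258 + 129\right) + 0 \left(-3\right) = 387 + 0 = 387$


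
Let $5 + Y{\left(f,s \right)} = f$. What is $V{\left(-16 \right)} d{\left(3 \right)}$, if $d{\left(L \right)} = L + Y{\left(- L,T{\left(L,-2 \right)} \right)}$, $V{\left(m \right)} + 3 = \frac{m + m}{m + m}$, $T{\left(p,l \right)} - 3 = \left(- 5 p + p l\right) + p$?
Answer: $10$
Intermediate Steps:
$T{\left(p,l \right)} = 3 - 4 p + l p$ ($T{\left(p,l \right)} = 3 + \left(\left(- 5 p + p l\right) + p\right) = 3 + \left(\left(- 5 p + l p\right) + p\right) = 3 + \left(- 4 p + l p\right) = 3 - 4 p + l p$)
$Y{\left(f,s \right)} = -5 + f$
$V{\left(m \right)} = -2$ ($V{\left(m \right)} = -3 + \frac{m + m}{m + m} = -3 + \frac{2 m}{2 m} = -3 + 2 m \frac{1}{2 m} = -3 + 1 = -2$)
$d{\left(L \right)} = -5$ ($d{\left(L \right)} = L - \left(5 + L\right) = -5$)
$V{\left(-16 \right)} d{\left(3 \right)} = \left(-2\right) \left(-5\right) = 10$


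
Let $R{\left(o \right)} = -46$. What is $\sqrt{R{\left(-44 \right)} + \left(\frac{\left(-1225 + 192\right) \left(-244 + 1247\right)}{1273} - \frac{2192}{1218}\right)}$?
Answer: $\frac{i \sqrt{517903710394497}}{775257} \approx 29.355 i$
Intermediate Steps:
$\sqrt{R{\left(-44 \right)} + \left(\frac{\left(-1225 + 192\right) \left(-244 + 1247\right)}{1273} - \frac{2192}{1218}\right)} = \sqrt{-46 + \left(\frac{\left(-1225 + 192\right) \left(-244 + 1247\right)}{1273} - \frac{2192}{1218}\right)} = \sqrt{-46 + \left(\left(-1033\right) 1003 \cdot \frac{1}{1273} - \frac{1096}{609}\right)} = \sqrt{-46 - \frac{632379499}{775257}} = \sqrt{- \frac{668041321}{775257}} = \frac{i \sqrt{517903710394497}}{775257}$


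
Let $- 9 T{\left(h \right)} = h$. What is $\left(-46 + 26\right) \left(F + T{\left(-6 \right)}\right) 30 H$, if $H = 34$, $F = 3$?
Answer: $-74800$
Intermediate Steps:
$T{\left(h \right)} = - \frac{h}{9}$
$\left(-46 + 26\right) \left(F + T{\left(-6 \right)}\right) 30 H = \left(-46 + 26\right) \left(3 - - \frac{2}{3}\right) 30 \cdot 34 = - 20 \left(3 + \frac{2}{3}\right) 30 \cdot 34 = \left(-20\right) \frac{11}{3} \cdot 30 \cdot 34 = \left(- \frac{220}{3}\right) 30 \cdot 34 = \left(-2200\right) 34 = -74800$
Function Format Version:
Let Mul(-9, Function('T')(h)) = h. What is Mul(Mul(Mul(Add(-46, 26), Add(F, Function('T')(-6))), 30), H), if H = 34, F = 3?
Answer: -74800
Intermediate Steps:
Function('T')(h) = Mul(Rational(-1, 9), h)
Mul(Mul(Mul(Add(-46, 26), Add(F, Function('T')(-6))), 30), H) = Mul(Mul(Mul(Add(-46, 26), Add(3, Mul(Rational(-1, 9), -6))), 30), 34) = Mul(Mul(Mul(-20, Add(3, Rational(2, 3))), 30), 34) = Mul(Mul(Mul(-20, Rational(11, 3)), 30), 34) = Mul(Mul(Rational(-220, 3), 30), 34) = Mul(-2200, 34) = -74800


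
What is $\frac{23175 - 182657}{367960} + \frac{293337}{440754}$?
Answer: $\frac{3136996091}{13514986820} \approx 0.23211$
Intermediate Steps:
$\frac{23175 - 182657}{367960} + \frac{293337}{440754} = \left(23175 - 182657\right) \frac{1}{367960} + 293337 \cdot \frac{1}{440754} = \left(-159482\right) \frac{1}{367960} + \frac{97779}{146918} = - \frac{79741}{183980} + \frac{97779}{146918} = \frac{3136996091}{13514986820}$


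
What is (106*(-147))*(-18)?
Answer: 280476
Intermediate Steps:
(106*(-147))*(-18) = -15582*(-18) = 280476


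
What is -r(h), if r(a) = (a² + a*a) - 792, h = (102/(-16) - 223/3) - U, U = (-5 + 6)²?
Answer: -3617425/288 ≈ -12561.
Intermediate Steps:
U = 1 (U = 1² = 1)
h = -1961/24 (h = (102/(-16) - 223/3) - 1*1 = (102*(-1/16) - 223*⅓) - 1 = (-51/8 - 223/3) - 1 = -1937/24 - 1 = -1961/24 ≈ -81.708)
r(a) = -792 + 2*a² (r(a) = (a² + a²) - 792 = 2*a² - 792 = -792 + 2*a²)
-r(h) = -(-792 + 2*(-1961/24)²) = -(-792 + 2*(3845521/576)) = -(-792 + 3845521/288) = -1*3617425/288 = -3617425/288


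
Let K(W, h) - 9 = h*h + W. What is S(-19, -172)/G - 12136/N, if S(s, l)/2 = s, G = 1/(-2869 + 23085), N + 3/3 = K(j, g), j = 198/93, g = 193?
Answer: -887305967080/1155033 ≈ -7.6821e+5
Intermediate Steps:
j = 66/31 (j = 198*(1/93) = 66/31 ≈ 2.1290)
K(W, h) = 9 + W + h**2 (K(W, h) = 9 + (h*h + W) = 9 + (h**2 + W) = 9 + (W + h**2) = 9 + W + h**2)
N = 1155033/31 (N = -1 + (9 + 66/31 + 193**2) = -1 + (9 + 66/31 + 37249) = -1 + 1155064/31 = 1155033/31 ≈ 37259.)
G = 1/20216 ≈ 4.9466e-5
S(s, l) = 2*s
S(-19, -172)/G - 12136/N = (2*(-19))/(1/20216) - 12136/1155033/31 = -38*20216 - 12136*31/1155033 = -768208 - 376216/1155033 = -887305967080/1155033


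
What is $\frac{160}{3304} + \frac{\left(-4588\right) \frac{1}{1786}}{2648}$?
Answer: $\frac{23172929}{488303116} \approx 0.047456$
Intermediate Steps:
$\frac{160}{3304} + \frac{\left(-4588\right) \frac{1}{1786}}{2648} = 160 \cdot \frac{1}{3304} + \left(-4588\right) \frac{1}{1786} \cdot \frac{1}{2648} = \frac{20}{413} - \frac{1147}{1182332} = \frac{23172929}{488303116}$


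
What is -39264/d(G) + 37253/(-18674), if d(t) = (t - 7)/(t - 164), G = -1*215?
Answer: -46316184985/690938 ≈ -67034.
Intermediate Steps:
G = -215
d(t) = (-7 + t)/(-164 + t)
-39264/d(G) + 37253/(-18674) = -39264*(-164 - 215)/(-7 - 215) + 37253/(-18674) = -39264/(-222/(-379)) + 37253*(-1/18674) = -39264/((-1/379*(-222))) - 37253/18674 = -39264/222/379 - 37253/18674 = -39264*379/222 - 37253/18674 = -2480176/37 - 37253/18674 = -46316184985/690938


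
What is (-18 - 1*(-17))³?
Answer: -1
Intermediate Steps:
(-18 - 1*(-17))³ = (-18 + 17)³ = (-1)³ = -1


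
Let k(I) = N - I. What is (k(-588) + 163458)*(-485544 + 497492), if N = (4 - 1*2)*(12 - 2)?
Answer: 1960260568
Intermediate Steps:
N = 20 (N = (4 - 2)*10 = 2*10 = 20)
k(I) = 20 - I
(k(-588) + 163458)*(-485544 + 497492) = ((20 - 1*(-588)) + 163458)*(-485544 + 497492) = ((20 + 588) + 163458)*11948 = (608 + 163458)*11948 = 164066*11948 = 1960260568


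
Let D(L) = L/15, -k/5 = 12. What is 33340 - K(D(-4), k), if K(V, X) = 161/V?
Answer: 135775/4 ≈ 33944.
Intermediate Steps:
k = -60 (k = -5*12 = -60)
D(L) = L/15 (D(L) = L*(1/15) = L/15)
33340 - K(D(-4), k) = 33340 - 161/((1/15)*(-4)) = 33340 - 161/(-4/15) = 33340 - 161*(-15)/4 = 33340 - 1*(-2415/4) = 33340 + 2415/4 = 135775/4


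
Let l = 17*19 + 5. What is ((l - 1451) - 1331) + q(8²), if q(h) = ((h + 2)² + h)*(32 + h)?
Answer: 421866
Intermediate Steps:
l = 328 (l = 323 + 5 = 328)
q(h) = (32 + h)*(h + (2 + h)²) (q(h) = ((2 + h)² + h)*(32 + h) = (h + (2 + h)²)*(32 + h) = (32 + h)*(h + (2 + h)²))
((l - 1451) - 1331) + q(8²) = ((328 - 1451) - 1331) + (128 + (8²)³ + 37*(8²)² + 164*8²) = (-1123 - 1331) + (128 + 64³ + 37*64² + 164*64) = -2454 + (128 + 262144 + 37*4096 + 10496) = -2454 + (128 + 262144 + 151552 + 10496) = -2454 + 424320 = 421866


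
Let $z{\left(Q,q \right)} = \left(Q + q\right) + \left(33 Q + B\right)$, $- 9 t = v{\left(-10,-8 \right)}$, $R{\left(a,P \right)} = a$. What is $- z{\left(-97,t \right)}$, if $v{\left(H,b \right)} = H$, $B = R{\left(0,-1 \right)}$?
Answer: $\frac{29672}{9} \approx 3296.9$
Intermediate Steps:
$B = 0$
$t = \frac{10}{9}$ ($t = \left(- \frac{1}{9}\right) \left(-10\right) = \frac{10}{9} \approx 1.1111$)
$z{\left(Q,q \right)} = q + 34 Q$ ($z{\left(Q,q \right)} = \left(Q + q\right) + \left(33 Q + 0\right) = \left(Q + q\right) + 33 Q = q + 34 Q$)
$- z{\left(-97,t \right)} = - (\frac{10}{9} + 34 \left(-97\right)) = - (\frac{10}{9} - 3298) = \left(-1\right) \left(- \frac{29672}{9}\right) = \frac{29672}{9}$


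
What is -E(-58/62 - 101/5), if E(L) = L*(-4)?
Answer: -13104/155 ≈ -84.542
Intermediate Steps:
E(L) = -4*L
-E(-58/62 - 101/5) = -(-4)*(-58/62 - 101/5) = -(-4)*(-58*1/62 - 101*⅕) = -(-4)*(-29/31 - 101/5) = -(-4)*(-3276)/155 = -1*13104/155 = -13104/155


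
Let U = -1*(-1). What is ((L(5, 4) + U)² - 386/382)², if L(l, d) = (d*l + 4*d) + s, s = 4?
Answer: 102962690884/36481 ≈ 2.8224e+6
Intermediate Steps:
U = 1
L(l, d) = 4 + 4*d + d*l (L(l, d) = (d*l + 4*d) + 4 = (4*d + d*l) + 4 = 4 + 4*d + d*l)
((L(5, 4) + U)² - 386/382)² = (((4 + 4*4 + 4*5) + 1)² - 386/382)² = (((4 + 16 + 20) + 1)² - 386*1/382)² = ((40 + 1)² - 193/191)² = (41² - 193/191)² = (1681 - 193/191)² = (320878/191)² = 102962690884/36481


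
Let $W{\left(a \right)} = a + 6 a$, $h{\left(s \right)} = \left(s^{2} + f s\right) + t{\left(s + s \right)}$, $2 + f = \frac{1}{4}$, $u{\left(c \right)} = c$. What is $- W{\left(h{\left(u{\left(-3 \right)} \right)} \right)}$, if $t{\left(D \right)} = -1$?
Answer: $- \frac{371}{4} \approx -92.75$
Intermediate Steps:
$f = - \frac{7}{4}$ ($f = -2 + \frac{1}{4} = - \frac{7}{4} \approx -1.75$)
$h{\left(s \right)} = -1 + s^{2} - \frac{7 s}{4}$ ($h{\left(s \right)} = \left(s^{2} - \frac{7 s}{4}\right) - 1 = -1 + s^{2} - \frac{7 s}{4}$)
$W{\left(a \right)} = 7 a$
$- W{\left(h{\left(u{\left(-3 \right)} \right)} \right)} = - 7 \left(-1 + \left(-3\right)^{2} - - \frac{21}{4}\right) = - 7 \left(-1 + 9 + \frac{21}{4}\right) = - \frac{7 \cdot 53}{4} = \left(-1\right) \frac{371}{4} = - \frac{371}{4}$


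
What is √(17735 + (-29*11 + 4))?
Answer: 2*√4355 ≈ 131.98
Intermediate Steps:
√(17735 + (-29*11 + 4)) = √(17735 + (-319 + 4)) = √(17735 - 315) = √17420 = 2*√4355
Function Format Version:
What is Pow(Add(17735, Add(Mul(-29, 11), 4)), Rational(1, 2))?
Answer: Mul(2, Pow(4355, Rational(1, 2))) ≈ 131.98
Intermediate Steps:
Pow(Add(17735, Add(Mul(-29, 11), 4)), Rational(1, 2)) = Pow(Add(17735, Add(-319, 4)), Rational(1, 2)) = Pow(Add(17735, -315), Rational(1, 2)) = Pow(17420, Rational(1, 2)) = Mul(2, Pow(4355, Rational(1, 2)))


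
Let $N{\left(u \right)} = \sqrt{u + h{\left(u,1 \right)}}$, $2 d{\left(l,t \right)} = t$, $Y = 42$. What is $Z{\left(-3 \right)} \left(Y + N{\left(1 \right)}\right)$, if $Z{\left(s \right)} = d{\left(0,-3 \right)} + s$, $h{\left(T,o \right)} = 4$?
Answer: $-189 - \frac{9 \sqrt{5}}{2} \approx -199.06$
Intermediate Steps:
$d{\left(l,t \right)} = \frac{t}{2}$
$N{\left(u \right)} = \sqrt{4 + u}$ ($N{\left(u \right)} = \sqrt{u + 4} = \sqrt{4 + u}$)
$Z{\left(s \right)} = - \frac{3}{2} + s$ ($Z{\left(s \right)} = \frac{1}{2} \left(-3\right) + s = - \frac{3}{2} + s$)
$Z{\left(-3 \right)} \left(Y + N{\left(1 \right)}\right) = \left(- \frac{3}{2} - 3\right) \left(42 + \sqrt{4 + 1}\right) = - \frac{9 \left(42 + \sqrt{5}\right)}{2} = -189 - \frac{9 \sqrt{5}}{2}$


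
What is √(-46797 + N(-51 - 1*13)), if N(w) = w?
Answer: I*√46861 ≈ 216.47*I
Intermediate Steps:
√(-46797 + N(-51 - 1*13)) = √(-46797 + (-51 - 1*13)) = √(-46797 + (-51 - 13)) = √(-46797 - 64) = √(-46861) = I*√46861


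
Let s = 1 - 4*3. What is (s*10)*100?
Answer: -11000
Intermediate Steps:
s = -11 (s = 1 - 12 = -11)
(s*10)*100 = -11*10*100 = -110*100 = -11000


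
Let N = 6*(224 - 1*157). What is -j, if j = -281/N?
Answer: 281/402 ≈ 0.69901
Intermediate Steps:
N = 402 (N = 6*(224 - 157) = 6*67 = 402)
j = -281/402 ≈ -0.69901
-j = -1*(-281/402) = 281/402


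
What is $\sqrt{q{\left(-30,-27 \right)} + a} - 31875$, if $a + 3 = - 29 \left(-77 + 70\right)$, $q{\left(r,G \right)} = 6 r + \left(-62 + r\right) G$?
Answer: $-31875 + 2 \sqrt{626} \approx -31825.0$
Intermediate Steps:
$q{\left(r,G \right)} = 6 r + G \left(-62 + r\right)$
$a = 200$ ($a = -3 - 29 \left(-77 + 70\right) = -3 - -203 = -3 + 203 = 200$)
$\sqrt{q{\left(-30,-27 \right)} + a} - 31875 = \sqrt{\left(\left(-62\right) \left(-27\right) + 6 \left(-30\right) - -810\right) + 200} - 31875 = \sqrt{\left(1674 - 180 + 810\right) + 200} - 31875 = \sqrt{2304 + 200} - 31875 = \sqrt{2504} - 31875 = 2 \sqrt{626} - 31875 = -31875 + 2 \sqrt{626}$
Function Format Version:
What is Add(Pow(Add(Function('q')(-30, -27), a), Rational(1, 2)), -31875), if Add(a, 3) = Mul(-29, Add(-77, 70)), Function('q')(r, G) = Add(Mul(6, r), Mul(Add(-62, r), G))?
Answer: Add(-31875, Mul(2, Pow(626, Rational(1, 2)))) ≈ -31825.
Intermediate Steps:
Function('q')(r, G) = Add(Mul(6, r), Mul(G, Add(-62, r)))
a = 200 (a = Add(-3, Mul(-29, Add(-77, 70))) = Add(-3, Mul(-29, -7)) = Add(-3, 203) = 200)
Add(Pow(Add(Function('q')(-30, -27), a), Rational(1, 2)), -31875) = Add(Pow(Add(Add(Mul(-62, -27), Mul(6, -30), Mul(-27, -30)), 200), Rational(1, 2)), -31875) = Add(Pow(Add(Add(1674, -180, 810), 200), Rational(1, 2)), -31875) = Add(Pow(Add(2304, 200), Rational(1, 2)), -31875) = Add(Pow(2504, Rational(1, 2)), -31875) = Add(Mul(2, Pow(626, Rational(1, 2))), -31875) = Add(-31875, Mul(2, Pow(626, Rational(1, 2))))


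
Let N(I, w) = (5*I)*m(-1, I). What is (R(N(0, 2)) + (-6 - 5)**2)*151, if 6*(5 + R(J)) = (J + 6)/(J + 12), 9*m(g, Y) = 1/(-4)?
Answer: 210343/12 ≈ 17529.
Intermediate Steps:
m(g, Y) = -1/36 (m(g, Y) = (1/9)/(-4) = (1/9)*(-1/4) = -1/36)
N(I, w) = -5*I/36 (N(I, w) = (5*I)*(-1/36) = -5*I/36)
R(J) = -5 + (6 + J)/(6*(12 + J)) (R(J) = -5 + ((J + 6)/(J + 12))/6 = -5 + ((6 + J)/(12 + J))/6 = -5 + (6 + J)/(6*(12 + J)))
(R(N(0, 2)) + (-6 - 5)**2)*151 = ((-354 - (-145)*0/36)/(6*(12 - 5/36*0)) + (-6 - 5)**2)*151 = ((-354 - 29*0)/(6*(12 + 0)) + (-11)**2)*151 = ((1/6)*(-354 + 0)/12 + 121)*151 = ((1/6)*(1/12)*(-354) + 121)*151 = (-59/12 + 121)*151 = (1393/12)*151 = 210343/12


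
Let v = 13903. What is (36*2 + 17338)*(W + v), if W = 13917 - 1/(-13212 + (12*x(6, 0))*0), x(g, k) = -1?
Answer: 3199591005905/6606 ≈ 4.8435e+8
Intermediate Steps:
W = 183871405/13212 (W = 13917 - 1/(-13212 + (12*(-1))*0) = 13917 - 1/(-13212 - 12*0) = 13917 - 1/(-13212 + 0) = 13917 - 1/(-13212) = 13917 - 1*(-1/13212) = 13917 + 1/13212 = 183871405/13212 ≈ 13917.)
(36*2 + 17338)*(W + v) = (36*2 + 17338)*(183871405/13212 + 13903) = (72 + 17338)*(367557841/13212) = 17410*(367557841/13212) = 3199591005905/6606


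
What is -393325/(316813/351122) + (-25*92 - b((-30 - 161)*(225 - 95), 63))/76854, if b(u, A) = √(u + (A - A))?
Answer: -5306963529932500/12174173151 - I*√24830/76854 ≈ -4.3592e+5 - 0.0020503*I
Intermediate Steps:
b(u, A) = √u (b(u, A) = √(u + 0) = √u)
-393325/(316813/351122) + (-25*92 - b((-30 - 161)*(225 - 95), 63))/76854 = -393325/(316813/351122) + (-25*92 - √((-30 - 161)*(225 - 95)))/76854 = -393325/(316813*(1/351122)) + (-2300 - √(-191*130))*(1/76854) = -393325/316813/351122 + (-2300 - √(-24830))*(1/76854) = -393325*351122/316813 + (-2300 - I*√24830)*(1/76854) = -138105060650/316813 + (-2300 - I*√24830)*(1/76854) = -138105060650/316813 + (-1150/38427 - I*√24830/76854) = -5306963529932500/12174173151 - I*√24830/76854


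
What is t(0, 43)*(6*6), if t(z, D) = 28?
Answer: 1008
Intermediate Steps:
t(0, 43)*(6*6) = 28*(6*6) = 28*36 = 1008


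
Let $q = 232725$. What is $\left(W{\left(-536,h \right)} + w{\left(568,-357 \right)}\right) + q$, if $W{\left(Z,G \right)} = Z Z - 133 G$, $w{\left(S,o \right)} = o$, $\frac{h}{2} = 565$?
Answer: $369374$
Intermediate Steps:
$h = 1130$ ($h = 2 \cdot 565 = 1130$)
$W{\left(Z,G \right)} = Z^{2} - 133 G$
$\left(W{\left(-536,h \right)} + w{\left(568,-357 \right)}\right) + q = \left(\left(\left(-536\right)^{2} - 150290\right) - 357\right) + 232725 = \left(\left(287296 - 150290\right) - 357\right) + 232725 = \left(137006 - 357\right) + 232725 = 136649 + 232725 = 369374$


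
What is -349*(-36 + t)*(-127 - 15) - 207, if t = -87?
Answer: -6095841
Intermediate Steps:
-349*(-36 + t)*(-127 - 15) - 207 = -349*(-36 - 87)*(-127 - 15) - 207 = -(-42927)*(-142) - 207 = -349*17466 - 207 = -6095634 - 207 = -6095841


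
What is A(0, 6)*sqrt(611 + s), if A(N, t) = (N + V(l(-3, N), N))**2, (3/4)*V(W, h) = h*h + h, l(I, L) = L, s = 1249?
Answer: 0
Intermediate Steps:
V(W, h) = 4*h/3 + 4*h**2/3 (V(W, h) = 4*(h*h + h)/3 = 4*(h**2 + h)/3 = 4*(h + h**2)/3 = 4*h/3 + 4*h**2/3)
A(N, t) = (N + 4*N*(1 + N)/3)**2
A(0, 6)*sqrt(611 + s) = ((1/9)*0**2*(7 + 4*0)**2)*sqrt(611 + 1249) = ((1/9)*0*(7 + 0)**2)*sqrt(1860) = ((1/9)*0*7**2)*(2*sqrt(465)) = ((1/9)*0*49)*(2*sqrt(465)) = 0*(2*sqrt(465)) = 0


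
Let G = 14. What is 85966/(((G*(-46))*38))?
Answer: -42983/12236 ≈ -3.5128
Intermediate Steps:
85966/(((G*(-46))*38)) = 85966/(((14*(-46))*38)) = 85966/((-644*38)) = 85966/(-24472) = 85966*(-1/24472) = -42983/12236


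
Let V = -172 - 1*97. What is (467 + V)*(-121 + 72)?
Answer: -9702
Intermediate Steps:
V = -269 (V = -172 - 97 = -269)
(467 + V)*(-121 + 72) = (467 - 269)*(-121 + 72) = 198*(-49) = -9702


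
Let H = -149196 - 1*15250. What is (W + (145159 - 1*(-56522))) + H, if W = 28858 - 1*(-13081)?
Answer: 79174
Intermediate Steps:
H = -164446 (H = -149196 - 15250 = -164446)
W = 41939 (W = 28858 + 13081 = 41939)
(W + (145159 - 1*(-56522))) + H = (41939 + (145159 - 1*(-56522))) - 164446 = (41939 + (145159 + 56522)) - 164446 = (41939 + 201681) - 164446 = 243620 - 164446 = 79174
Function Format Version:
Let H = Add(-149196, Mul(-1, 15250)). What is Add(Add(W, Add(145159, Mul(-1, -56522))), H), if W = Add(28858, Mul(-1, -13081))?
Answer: 79174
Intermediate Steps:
H = -164446 (H = Add(-149196, -15250) = -164446)
W = 41939 (W = Add(28858, 13081) = 41939)
Add(Add(W, Add(145159, Mul(-1, -56522))), H) = Add(Add(41939, Add(145159, Mul(-1, -56522))), -164446) = Add(Add(41939, Add(145159, 56522)), -164446) = Add(Add(41939, 201681), -164446) = Add(243620, -164446) = 79174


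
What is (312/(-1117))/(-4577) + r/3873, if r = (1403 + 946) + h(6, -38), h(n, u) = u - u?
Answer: 4003497339/6600249119 ≈ 0.60657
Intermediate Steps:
h(n, u) = 0
r = 2349 (r = (1403 + 946) + 0 = 2349 + 0 = 2349)
(312/(-1117))/(-4577) + r/3873 = (312/(-1117))/(-4577) + 2349/3873 = (312*(-1/1117))*(-1/4577) + 2349*(1/3873) = -312/1117*(-1/4577) + 783/1291 = 312/5112509 + 783/1291 = 4003497339/6600249119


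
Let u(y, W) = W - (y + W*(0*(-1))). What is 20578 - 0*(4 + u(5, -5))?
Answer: 20578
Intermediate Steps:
u(y, W) = W - y (u(y, W) = W - (y + W*0) = W - (y + 0) = W - y)
20578 - 0*(4 + u(5, -5)) = 20578 - 0*(4 + (-5 - 1*5)) = 20578 - 0*(4 + (-5 - 5)) = 20578 - 0*(4 - 10) = 20578 - 0*(-6) = 20578 - 1*0 = 20578 + 0 = 20578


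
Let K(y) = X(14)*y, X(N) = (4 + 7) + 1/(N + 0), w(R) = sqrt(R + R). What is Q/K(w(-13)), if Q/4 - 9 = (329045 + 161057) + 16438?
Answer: -14183372*I*sqrt(26)/2015 ≈ -35891.0*I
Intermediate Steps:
w(R) = sqrt(2)*sqrt(R) (w(R) = sqrt(2*R) = sqrt(2)*sqrt(R))
Q = 2026196 (Q = 36 + 4*((329045 + 161057) + 16438) = 36 + 4*(490102 + 16438) = 36 + 4*506540 = 36 + 2026160 = 2026196)
X(N) = 11 + 1/N
K(y) = 155*y/14 (K(y) = (11 + 1/14)*y = 155*y/14)
Q/K(w(-13)) = 2026196/((155*(sqrt(2)*sqrt(-13))/14)) = 2026196/((155*(sqrt(2)*(I*sqrt(13)))/14)) = 2026196/((155*(I*sqrt(26))/14)) = 2026196/((155*I*sqrt(26)/14)) = 2026196*(-7*I*sqrt(26)/2015) = -14183372*I*sqrt(26)/2015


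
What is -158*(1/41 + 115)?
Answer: -745128/41 ≈ -18174.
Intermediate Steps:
-158*(1/41 + 115) = -158*4716/41 = -745128/41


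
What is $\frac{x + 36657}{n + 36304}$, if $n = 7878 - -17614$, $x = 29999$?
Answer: $\frac{16664}{15449} \approx 1.0786$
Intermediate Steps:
$n = 25492$ ($n = 7878 + 17614 = 25492$)
$\frac{x + 36657}{n + 36304} = \frac{29999 + 36657}{25492 + 36304} = \frac{66656}{61796} = 66656 \cdot \frac{1}{61796} = \frac{16664}{15449}$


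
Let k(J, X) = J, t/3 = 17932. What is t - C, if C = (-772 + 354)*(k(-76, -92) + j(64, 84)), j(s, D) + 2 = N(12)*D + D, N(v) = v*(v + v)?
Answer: 10168560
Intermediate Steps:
t = 53796 (t = 3*17932 = 53796)
N(v) = 2*v² (N(v) = v*(2*v) = 2*v²)
j(s, D) = -2 + 289*D (j(s, D) = -2 + ((2*12²)*D + D) = -2 + ((2*144)*D + D) = -2 + (288*D + D) = -2 + 289*D)
C = -10114764 (C = (-772 + 354)*(-76 + (-2 + 289*84)) = -418*(-76 + (-2 + 24276)) = -418*(-76 + 24274) = -418*24198 = -10114764)
t - C = 53796 - 1*(-10114764) = 53796 + 10114764 = 10168560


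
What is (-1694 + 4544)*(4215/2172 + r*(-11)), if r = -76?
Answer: 864503325/362 ≈ 2.3881e+6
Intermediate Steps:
(-1694 + 4544)*(4215/2172 + r*(-11)) = (-1694 + 4544)*(4215/2172 - 76*(-11)) = 2850*(4215*(1/2172) + 836) = 2850*(1405/724 + 836) = 2850*(606669/724) = 864503325/362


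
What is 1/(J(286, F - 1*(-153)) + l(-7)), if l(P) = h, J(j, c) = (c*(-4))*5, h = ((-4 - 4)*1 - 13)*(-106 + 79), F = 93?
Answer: -1/4353 ≈ -0.00022973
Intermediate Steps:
h = 567 (h = (-8*1 - 13)*(-27) = (-8 - 13)*(-27) = -21*(-27) = 567)
J(j, c) = -20*c (J(j, c) = -4*c*5 = -20*c)
l(P) = 567
1/(J(286, F - 1*(-153)) + l(-7)) = 1/(-20*(93 - 1*(-153)) + 567) = 1/(-20*(93 + 153) + 567) = 1/(-20*246 + 567) = 1/(-4920 + 567) = 1/(-4353) = -1/4353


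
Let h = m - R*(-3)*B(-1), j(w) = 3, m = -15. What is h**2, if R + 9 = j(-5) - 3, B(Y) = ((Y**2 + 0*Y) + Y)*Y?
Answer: 225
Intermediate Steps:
B(Y) = Y*(Y + Y**2) (B(Y) = ((Y**2 + 0) + Y)*Y = (Y**2 + Y)*Y = (Y + Y**2)*Y = Y*(Y + Y**2))
R = -9 (R = -9 + (3 - 3) = -9 + 0 = -9)
h = -15 (h = -15 - (-9*(-3))*(-1)**2*(1 - 1) = -15 - 27*1*0 = -15 - 27*0 = -15 - 1*0 = -15 + 0 = -15)
h**2 = (-15)**2 = 225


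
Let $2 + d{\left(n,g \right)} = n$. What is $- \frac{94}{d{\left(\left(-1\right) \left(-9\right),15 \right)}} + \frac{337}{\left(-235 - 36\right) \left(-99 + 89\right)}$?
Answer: $- \frac{252381}{18970} \approx -13.304$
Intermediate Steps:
$d{\left(n,g \right)} = -2 + n$
$- \frac{94}{d{\left(\left(-1\right) \left(-9\right),15 \right)}} + \frac{337}{\left(-235 - 36\right) \left(-99 + 89\right)} = - \frac{94}{-2 - -9} + \frac{337}{\left(-235 - 36\right) \left(-99 + 89\right)} = - \frac{94}{-2 + 9} + \frac{337}{\left(-271\right) \left(-10\right)} = - \frac{94}{7} + \frac{337}{2710} = - \frac{252381}{18970}$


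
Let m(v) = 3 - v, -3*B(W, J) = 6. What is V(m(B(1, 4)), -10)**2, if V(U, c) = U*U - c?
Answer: 1225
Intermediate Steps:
B(W, J) = -2 (B(W, J) = -1/3*6 = -2)
V(U, c) = U**2 - c
V(m(B(1, 4)), -10)**2 = ((3 - 1*(-2))**2 - 1*(-10))**2 = ((3 + 2)**2 + 10)**2 = (5**2 + 10)**2 = (25 + 10)**2 = 35**2 = 1225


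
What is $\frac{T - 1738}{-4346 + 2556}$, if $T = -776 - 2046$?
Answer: $\frac{456}{179} \approx 2.5475$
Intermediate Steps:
$T = -2822$
$\frac{T - 1738}{-4346 + 2556} = \frac{-2822 - 1738}{-4346 + 2556} = - \frac{4560}{-1790} = \left(-4560\right) \left(- \frac{1}{1790}\right) = \frac{456}{179}$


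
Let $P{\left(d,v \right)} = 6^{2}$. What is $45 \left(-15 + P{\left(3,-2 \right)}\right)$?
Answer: $945$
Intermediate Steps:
$P{\left(d,v \right)} = 36$
$45 \left(-15 + P{\left(3,-2 \right)}\right) = 45 \left(-15 + 36\right) = 45 \cdot 21 = 945$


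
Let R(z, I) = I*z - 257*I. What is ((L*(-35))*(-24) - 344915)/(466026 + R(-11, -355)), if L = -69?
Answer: -402875/561166 ≈ -0.71793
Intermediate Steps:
R(z, I) = -257*I + I*z
((L*(-35))*(-24) - 344915)/(466026 + R(-11, -355)) = (-69*(-35)*(-24) - 344915)/(466026 - 355*(-257 - 11)) = (2415*(-24) - 344915)/(466026 - 355*(-268)) = (-57960 - 344915)/(466026 + 95140) = -402875/561166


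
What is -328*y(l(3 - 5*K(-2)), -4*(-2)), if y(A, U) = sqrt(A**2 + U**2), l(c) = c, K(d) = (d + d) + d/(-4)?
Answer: -164*sqrt(1937) ≈ -7217.9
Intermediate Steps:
K(d) = 7*d/4 (K(d) = 2*d + d*(-1/4) = 2*d - d/4 = 7*d/4)
-328*y(l(3 - 5*K(-2)), -4*(-2)) = -328*sqrt((3 - 35*(-2)/4)**2 + (-4*(-2))**2) = -328*sqrt((3 - 5*(-7/2))**2 + 8**2) = -328*sqrt((3 + 35/2)**2 + 64) = -328*sqrt((41/2)**2 + 64) = -328*sqrt(1681/4 + 64) = -164*sqrt(1937)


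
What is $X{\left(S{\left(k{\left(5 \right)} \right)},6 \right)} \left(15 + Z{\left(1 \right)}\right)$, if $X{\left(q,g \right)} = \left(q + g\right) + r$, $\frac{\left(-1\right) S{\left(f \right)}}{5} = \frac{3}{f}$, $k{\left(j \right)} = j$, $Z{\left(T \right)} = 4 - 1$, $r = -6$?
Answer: $-54$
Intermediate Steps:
$Z{\left(T \right)} = 3$
$S{\left(f \right)} = - \frac{15}{f}$ ($S{\left(f \right)} = - 5 \frac{3}{f} = - \frac{15}{f}$)
$X{\left(q,g \right)} = -6 + g + q$ ($X{\left(q,g \right)} = \left(q + g\right) - 6 = \left(g + q\right) - 6 = -6 + g + q$)
$X{\left(S{\left(k{\left(5 \right)} \right)},6 \right)} \left(15 + Z{\left(1 \right)}\right) = \left(-6 + 6 - \frac{15}{5}\right) \left(15 + 3\right) = \left(-6 + 6 - 3\right) 18 = \left(-3\right) 18 = -54$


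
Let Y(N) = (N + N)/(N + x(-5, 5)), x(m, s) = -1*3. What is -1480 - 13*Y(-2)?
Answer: -7452/5 ≈ -1490.4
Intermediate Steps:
x(m, s) = -3
Y(N) = 2*N/(-3 + N) (Y(N) = (N + N)/(N - 3) = (2*N)/(-3 + N) = 2*N/(-3 + N))
-1480 - 13*Y(-2) = -1480 - 26*(-2)/(-3 - 2) = -1480 - 26*(-2)/(-5) = -1480 - 26*(-2)*(-1)/5 = -1480 - 13*⅘ = -1480 - 52/5 = -7452/5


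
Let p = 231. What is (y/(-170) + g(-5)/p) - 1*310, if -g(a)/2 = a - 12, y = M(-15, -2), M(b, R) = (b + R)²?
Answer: -719687/2310 ≈ -311.55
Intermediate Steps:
M(b, R) = (R + b)²
y = 289 (y = (-2 - 15)² = (-17)² = 289)
g(a) = 24 - 2*a (g(a) = -2*(a - 12) = -2*(-12 + a) = 24 - 2*a)
(y/(-170) + g(-5)/p) - 1*310 = (289/(-170) + (24 - 2*(-5))/231) - 1*310 = (289*(-1/170) + (24 + 10)*(1/231)) - 310 = (-17/10 + 34*(1/231)) - 310 = (-17/10 + 34/231) - 310 = -3587/2310 - 310 = -719687/2310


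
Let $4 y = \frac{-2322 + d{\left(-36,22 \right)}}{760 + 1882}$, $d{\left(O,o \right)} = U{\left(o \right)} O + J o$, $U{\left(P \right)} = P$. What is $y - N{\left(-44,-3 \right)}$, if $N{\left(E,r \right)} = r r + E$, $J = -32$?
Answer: $\frac{183031}{5284} \approx 34.639$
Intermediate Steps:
$N{\left(E,r \right)} = E + r^{2}$ ($N{\left(E,r \right)} = r^{2} + E = E + r^{2}$)
$d{\left(O,o \right)} = - 32 o + O o$ ($d{\left(O,o \right)} = o O - 32 o = O o - 32 o = - 32 o + O o$)
$y = - \frac{1909}{5284}$ ($y = \frac{\left(-2322 + 22 \left(-32 - 36\right)\right) \frac{1}{760 + 1882}}{4} = \frac{\left(-2322 + 22 \left(-68\right)\right) \frac{1}{2642}}{4} = \frac{\left(-2322 - 1496\right) \frac{1}{2642}}{4} = \frac{\left(-3818\right) \frac{1}{2642}}{4} = \frac{1}{4} \left(- \frac{1909}{1321}\right) = - \frac{1909}{5284} \approx -0.36128$)
$y - N{\left(-44,-3 \right)} = - \frac{1909}{5284} - \left(-44 + \left(-3\right)^{2}\right) = - \frac{1909}{5284} - \left(-44 + 9\right) = - \frac{1909}{5284} - -35 = - \frac{1909}{5284} + 35 = \frac{183031}{5284}$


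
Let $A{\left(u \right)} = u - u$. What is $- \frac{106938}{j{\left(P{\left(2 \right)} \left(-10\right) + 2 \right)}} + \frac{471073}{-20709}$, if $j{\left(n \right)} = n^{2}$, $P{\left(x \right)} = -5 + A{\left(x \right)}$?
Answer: $- \frac{10320593}{165672} \approx -62.295$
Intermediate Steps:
$A{\left(u \right)} = 0$
$P{\left(x \right)} = -5$ ($P{\left(x \right)} = -5 + 0 = -5$)
$- \frac{106938}{j{\left(P{\left(2 \right)} \left(-10\right) + 2 \right)}} + \frac{471073}{-20709} = - \frac{106938}{\left(\left(-5\right) \left(-10\right) + 2\right)^{2}} + \frac{471073}{-20709} = - \frac{106938}{\left(50 + 2\right)^{2}} + 471073 \left(- \frac{1}{20709}\right) = - \frac{106938}{52^{2}} - \frac{471073}{20709} = - \frac{106938}{2704} - \frac{471073}{20709} = \left(-106938\right) \frac{1}{2704} - \frac{471073}{20709} = - \frac{4113}{104} - \frac{471073}{20709} = - \frac{10320593}{165672}$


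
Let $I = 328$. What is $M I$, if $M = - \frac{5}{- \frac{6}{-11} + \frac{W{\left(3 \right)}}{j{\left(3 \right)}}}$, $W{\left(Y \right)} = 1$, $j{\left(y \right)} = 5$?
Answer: $-2200$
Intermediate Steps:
$M = - \frac{275}{41}$ ($M = - \frac{5}{- \frac{6}{-11} + 1 \cdot \frac{1}{5}} = - \frac{5}{\left(-6\right) \left(- \frac{1}{11}\right) + 1 \cdot \frac{1}{5}} = - \frac{5}{\frac{6}{11} + \frac{1}{5}} = - \frac{5}{\frac{41}{55}} = \left(-5\right) \frac{55}{41} = - \frac{275}{41} \approx -6.7073$)
$M I = \left(- \frac{275}{41}\right) 328 = -2200$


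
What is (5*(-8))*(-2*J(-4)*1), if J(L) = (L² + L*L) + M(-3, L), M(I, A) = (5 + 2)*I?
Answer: 880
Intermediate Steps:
M(I, A) = 7*I
J(L) = -21 + 2*L² (J(L) = (L² + L*L) + 7*(-3) = (L² + L²) - 21 = 2*L² - 21 = -21 + 2*L²)
(5*(-8))*(-2*J(-4)*1) = (5*(-8))*(-2*(-21 + 2*(-4)²)*1) = -40*(-2*(-21 + 2*16)) = -40*(-2*(-21 + 32)) = -40*(-2*11) = -(-880) = -40*(-22) = 880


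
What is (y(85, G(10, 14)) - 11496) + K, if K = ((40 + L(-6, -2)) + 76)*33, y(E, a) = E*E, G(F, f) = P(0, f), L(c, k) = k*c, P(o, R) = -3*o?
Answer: -47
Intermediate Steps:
L(c, k) = c*k
G(F, f) = 0 (G(F, f) = -3*0 = 0)
y(E, a) = E²
K = 4224 (K = ((40 - 6*(-2)) + 76)*33 = ((40 + 12) + 76)*33 = (52 + 76)*33 = 128*33 = 4224)
(y(85, G(10, 14)) - 11496) + K = (85² - 11496) + 4224 = (7225 - 11496) + 4224 = -4271 + 4224 = -47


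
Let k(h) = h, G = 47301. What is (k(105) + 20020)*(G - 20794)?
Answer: 533453375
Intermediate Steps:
(k(105) + 20020)*(G - 20794) = (105 + 20020)*(47301 - 20794) = 20125*26507 = 533453375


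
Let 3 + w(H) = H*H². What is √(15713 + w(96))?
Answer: √900446 ≈ 948.92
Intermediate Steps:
w(H) = -3 + H³ (w(H) = -3 + H*H² = -3 + H³)
√(15713 + w(96)) = √(15713 + (-3 + 96³)) = √(15713 + (-3 + 884736)) = √(15713 + 884733) = √900446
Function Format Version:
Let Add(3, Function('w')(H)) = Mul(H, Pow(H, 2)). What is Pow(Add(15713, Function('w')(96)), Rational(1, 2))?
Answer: Pow(900446, Rational(1, 2)) ≈ 948.92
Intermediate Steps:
Function('w')(H) = Add(-3, Pow(H, 3)) (Function('w')(H) = Add(-3, Mul(H, Pow(H, 2))) = Add(-3, Pow(H, 3)))
Pow(Add(15713, Function('w')(96)), Rational(1, 2)) = Pow(Add(15713, Add(-3, Pow(96, 3))), Rational(1, 2)) = Pow(Add(15713, Add(-3, 884736)), Rational(1, 2)) = Pow(Add(15713, 884733), Rational(1, 2)) = Pow(900446, Rational(1, 2))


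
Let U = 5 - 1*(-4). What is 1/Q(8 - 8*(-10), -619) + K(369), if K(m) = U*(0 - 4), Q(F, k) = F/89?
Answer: -3079/88 ≈ -34.989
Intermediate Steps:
Q(F, k) = F/89 (Q(F, k) = F*(1/89) = F/89)
U = 9 (U = 5 + 4 = 9)
K(m) = -36 (K(m) = 9*(0 - 4) = 9*(-4) = -36)
1/Q(8 - 8*(-10), -619) + K(369) = 1/((8 - 8*(-10))/89) - 36 = 1/((8 + 80)/89) - 36 = 1/((1/89)*88) - 36 = 1/(88/89) - 36 = 89/88 - 36 = -3079/88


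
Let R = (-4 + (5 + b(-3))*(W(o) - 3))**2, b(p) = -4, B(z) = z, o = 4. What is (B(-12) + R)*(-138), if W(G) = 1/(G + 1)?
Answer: -118128/25 ≈ -4725.1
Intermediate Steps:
W(G) = 1/(1 + G)
R = 1156/25 (R = (-4 + (5 - 4)*(1/(1 + 4) - 3))**2 = (-4 + 1*(1/5 - 3))**2 = (-4 + 1*(-14/5))**2 = (-4 - 14/5)**2 = (-34/5)**2 = 1156/25 ≈ 46.240)
(B(-12) + R)*(-138) = (-12 + 1156/25)*(-138) = (856/25)*(-138) = -118128/25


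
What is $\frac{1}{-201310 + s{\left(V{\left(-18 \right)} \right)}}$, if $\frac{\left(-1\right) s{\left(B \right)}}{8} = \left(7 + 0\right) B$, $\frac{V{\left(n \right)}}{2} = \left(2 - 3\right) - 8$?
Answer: $- \frac{1}{200302} \approx -4.9925 \cdot 10^{-6}$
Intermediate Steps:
$V{\left(n \right)} = -18$ ($V{\left(n \right)} = 2 \left(\left(2 - 3\right) - 8\right) = 2 \left(-1 - 8\right) = 2 \left(-9\right) = -18$)
$s{\left(B \right)} = - 56 B$ ($s{\left(B \right)} = - 8 \left(7 + 0\right) B = - 8 \cdot 7 B = - 56 B$)
$\frac{1}{-201310 + s{\left(V{\left(-18 \right)} \right)}} = \frac{1}{-201310 - -1008} = \frac{1}{-201310 + 1008} = \frac{1}{-200302} = - \frac{1}{200302}$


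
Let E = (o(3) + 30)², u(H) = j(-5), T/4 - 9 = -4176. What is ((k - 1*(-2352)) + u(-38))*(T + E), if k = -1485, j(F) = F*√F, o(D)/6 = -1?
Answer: -13951764 + 80460*I*√5 ≈ -1.3952e+7 + 1.7991e+5*I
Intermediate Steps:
o(D) = -6 (o(D) = 6*(-1) = -6)
T = -16668 (T = 36 + 4*(-4176) = 36 - 16704 = -16668)
j(F) = F^(3/2)
u(H) = -5*I*√5 (u(H) = (-5)^(3/2) = -5*I*√5)
E = 576 (E = (-6 + 30)² = 24² = 576)
((k - 1*(-2352)) + u(-38))*(T + E) = ((-1485 - 1*(-2352)) - 5*I*√5)*(-16668 + 576) = ((-1485 + 2352) - 5*I*√5)*(-16092) = (867 - 5*I*√5)*(-16092) = -13951764 + 80460*I*√5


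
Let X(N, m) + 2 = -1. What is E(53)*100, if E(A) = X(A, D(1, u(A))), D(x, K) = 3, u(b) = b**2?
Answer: -300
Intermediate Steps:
X(N, m) = -3 (X(N, m) = -2 - 1 = -3)
E(A) = -3
E(53)*100 = -3*100 = -300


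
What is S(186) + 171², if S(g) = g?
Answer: 29427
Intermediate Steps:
S(186) + 171² = 186 + 171² = 186 + 29241 = 29427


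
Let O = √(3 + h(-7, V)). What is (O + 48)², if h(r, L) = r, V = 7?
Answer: 2300 + 192*I ≈ 2300.0 + 192.0*I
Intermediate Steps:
O = 2*I (O = √(3 - 7) = √(-4) = 2*I ≈ 2.0*I)
(O + 48)² = (2*I + 48)² = (48 + 2*I)²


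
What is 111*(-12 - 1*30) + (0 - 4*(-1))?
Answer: -4658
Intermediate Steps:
111*(-12 - 1*30) + (0 - 4*(-1)) = 111*(-12 - 30) + (0 + 4) = 111*(-42) + 4 = -4662 + 4 = -4658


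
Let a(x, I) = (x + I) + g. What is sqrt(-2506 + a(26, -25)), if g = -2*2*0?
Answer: I*sqrt(2505) ≈ 50.05*I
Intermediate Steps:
g = 0 (g = -4*0 = 0)
a(x, I) = I + x (a(x, I) = (x + I) + 0 = (I + x) + 0 = I + x)
sqrt(-2506 + a(26, -25)) = sqrt(-2506 + (-25 + 26)) = sqrt(-2506 + 1) = sqrt(-2505) = I*sqrt(2505)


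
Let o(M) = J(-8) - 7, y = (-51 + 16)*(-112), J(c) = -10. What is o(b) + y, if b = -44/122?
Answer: 3903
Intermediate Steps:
b = -22/61 (b = -44*1/122 = -22/61 ≈ -0.36066)
y = 3920 (y = -35*(-112) = 3920)
o(M) = -17 (o(M) = -10 - 7 = -17)
o(b) + y = -17 + 3920 = 3903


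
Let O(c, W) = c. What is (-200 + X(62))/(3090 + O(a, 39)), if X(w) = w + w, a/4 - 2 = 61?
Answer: -38/1671 ≈ -0.022741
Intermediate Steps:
a = 252 (a = 8 + 4*61 = 8 + 244 = 252)
X(w) = 2*w
(-200 + X(62))/(3090 + O(a, 39)) = (-200 + 2*62)/(3090 + 252) = (-200 + 124)/3342 = -76*1/3342 = -38/1671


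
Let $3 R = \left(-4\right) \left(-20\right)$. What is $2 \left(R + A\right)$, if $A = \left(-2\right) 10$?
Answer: $\frac{40}{3} \approx 13.333$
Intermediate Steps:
$R = \frac{80}{3}$ ($R = \frac{\left(-4\right) \left(-20\right)}{3} = \frac{1}{3} \cdot 80 = \frac{80}{3} \approx 26.667$)
$A = -20$
$2 \left(R + A\right) = 2 \left(\frac{80}{3} - 20\right) = 2 \cdot \frac{20}{3} = \frac{40}{3}$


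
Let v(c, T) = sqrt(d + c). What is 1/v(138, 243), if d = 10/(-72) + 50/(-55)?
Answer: 6*sqrt(596563)/54233 ≈ 0.085451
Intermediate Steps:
d = -415/396 (d = 10*(-1/72) + 50*(-1/55) = -5/36 - 10/11 = -415/396 ≈ -1.0480)
v(c, T) = sqrt(-415/396 + c)
1/v(138, 243) = 1/(sqrt(-4565 + 4356*138)/66) = 1/(sqrt(-4565 + 601128)/66) = 1/(sqrt(596563)/66) = 6*sqrt(596563)/54233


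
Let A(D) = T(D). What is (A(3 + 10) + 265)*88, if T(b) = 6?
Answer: 23848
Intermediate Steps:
A(D) = 6
(A(3 + 10) + 265)*88 = (6 + 265)*88 = 271*88 = 23848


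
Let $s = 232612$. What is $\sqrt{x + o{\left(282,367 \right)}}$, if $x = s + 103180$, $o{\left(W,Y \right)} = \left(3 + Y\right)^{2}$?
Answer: $2 \sqrt{118173} \approx 687.53$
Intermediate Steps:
$x = 335792$ ($x = 232612 + 103180 = 335792$)
$\sqrt{x + o{\left(282,367 \right)}} = \sqrt{335792 + \left(3 + 367\right)^{2}} = \sqrt{335792 + 370^{2}} = \sqrt{335792 + 136900} = \sqrt{472692} = 2 \sqrt{118173}$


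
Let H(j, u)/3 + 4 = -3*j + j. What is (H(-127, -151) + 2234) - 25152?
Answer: -22168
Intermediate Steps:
H(j, u) = -12 - 6*j (H(j, u) = -12 + 3*(-3*j + j) = -12 + 3*(-2*j) = -12 - 6*j)
(H(-127, -151) + 2234) - 25152 = ((-12 - 6*(-127)) + 2234) - 25152 = ((-12 + 762) + 2234) - 25152 = (750 + 2234) - 25152 = 2984 - 25152 = -22168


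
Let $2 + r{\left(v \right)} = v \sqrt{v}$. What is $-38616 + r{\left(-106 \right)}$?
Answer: $-38618 - 106 i \sqrt{106} \approx -38618.0 - 1091.3 i$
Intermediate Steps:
$r{\left(v \right)} = -2 + v^{\frac{3}{2}}$ ($r{\left(v \right)} = -2 + v \sqrt{v} = -2 + v^{\frac{3}{2}}$)
$-38616 + r{\left(-106 \right)} = -38616 - \left(2 - \left(-106\right)^{\frac{3}{2}}\right) = -38616 - \left(2 + 106 i \sqrt{106}\right) = -38618 - 106 i \sqrt{106}$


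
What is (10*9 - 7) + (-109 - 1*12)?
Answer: -38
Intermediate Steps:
(10*9 - 7) + (-109 - 1*12) = (90 - 7) + (-109 - 12) = 83 - 121 = -38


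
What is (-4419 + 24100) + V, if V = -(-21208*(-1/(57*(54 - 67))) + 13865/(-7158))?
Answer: 11616848883/589342 ≈ 19712.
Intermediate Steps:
V = 18008981/589342 (V = -(-21208/((-13*(-57))) + 13865*(-1/7158)) = -(-21208/741 - 13865/7158) = -1*(-18008981/589342) = 18008981/589342 ≈ 30.558)
(-4419 + 24100) + V = (-4419 + 24100) + 18008981/589342 = 19681 + 18008981/589342 = 11616848883/589342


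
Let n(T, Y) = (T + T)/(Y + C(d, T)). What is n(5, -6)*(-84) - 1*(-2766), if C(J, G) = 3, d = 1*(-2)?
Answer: 3046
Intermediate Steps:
d = -2
n(T, Y) = 2*T/(3 + Y) (n(T, Y) = (T + T)/(Y + 3) = (2*T)/(3 + Y) = 2*T/(3 + Y))
n(5, -6)*(-84) - 1*(-2766) = (2*5/(3 - 6))*(-84) - 1*(-2766) = (2*5/(-3))*(-84) + 2766 = (2*5*(-1/3))*(-84) + 2766 = -10/3*(-84) + 2766 = 280 + 2766 = 3046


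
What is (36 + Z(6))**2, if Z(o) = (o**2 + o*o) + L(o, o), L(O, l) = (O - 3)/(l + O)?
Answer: 187489/16 ≈ 11718.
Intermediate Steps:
L(O, l) = (-3 + O)/(O + l)
Z(o) = 2*o**2 + (-3 + o)/(2*o) (Z(o) = (o**2 + o*o) + (-3 + o)/(o + o) = (o**2 + o**2) + (-3 + o)/((2*o)) = 2*o**2 + (1/(2*o))*(-3 + o) = 2*o**2 + (-3 + o)/(2*o))
(36 + Z(6))**2 = (36 + (1/2)*(-3 + 6 + 4*6**3)/6)**2 = (36 + (1/2)*(1/6)*(-3 + 6 + 4*216))**2 = (36 + (1/2)*(1/6)*(-3 + 6 + 864))**2 = (36 + (1/2)*(1/6)*867)**2 = (36 + 289/4)**2 = (433/4)**2 = 187489/16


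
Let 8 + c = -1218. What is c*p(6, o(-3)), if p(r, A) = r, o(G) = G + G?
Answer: -7356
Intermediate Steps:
o(G) = 2*G
c = -1226 (c = -8 - 1218 = -1226)
c*p(6, o(-3)) = -1226*6 = -7356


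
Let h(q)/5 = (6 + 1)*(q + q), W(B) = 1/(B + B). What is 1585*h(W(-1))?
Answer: -55475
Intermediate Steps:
W(B) = 1/(2*B)
h(q) = 70*q (h(q) = 5*((6 + 1)*(q + q)) = 5*(7*(2*q)) = 5*(14*q) = 70*q)
1585*h(W(-1)) = 1585*(70*((½)/(-1))) = 1585*(70*((½)*(-1))) = 1585*(70*(-½)) = 1585*(-35) = -55475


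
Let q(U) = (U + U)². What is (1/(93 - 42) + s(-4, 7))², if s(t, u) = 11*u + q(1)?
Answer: 17073424/2601 ≈ 6564.2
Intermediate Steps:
q(U) = 4*U² (q(U) = (2*U)² = 4*U²)
s(t, u) = 4 + 11*u (s(t, u) = 11*u + 4*1² = 11*u + 4*1 = 11*u + 4 = 4 + 11*u)
(1/(93 - 42) + s(-4, 7))² = (1/(93 - 42) + (4 + 11*7))² = (1/51 + (4 + 77))² = (1/51 + 81)² = (4132/51)² = 17073424/2601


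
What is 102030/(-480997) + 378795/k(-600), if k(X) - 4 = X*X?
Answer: 145468050495/173160843988 ≈ 0.84007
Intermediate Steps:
k(X) = 4 + X² (k(X) = 4 + X*X = 4 + X²)
102030/(-480997) + 378795/k(-600) = 102030/(-480997) + 378795/(4 + (-600)²) = 102030*(-1/480997) + 378795/(4 + 360000) = -102030/480997 + 378795/360004 = 145468050495/173160843988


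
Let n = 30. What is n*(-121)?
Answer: -3630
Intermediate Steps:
n*(-121) = 30*(-121) = -3630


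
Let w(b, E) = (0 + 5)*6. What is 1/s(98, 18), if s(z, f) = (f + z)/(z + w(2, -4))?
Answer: 32/29 ≈ 1.1034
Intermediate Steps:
w(b, E) = 30 (w(b, E) = 5*6 = 30)
s(z, f) = (f + z)/(30 + z) (s(z, f) = (f + z)/(z + 30) = (f + z)/(30 + z))
1/s(98, 18) = 1/((18 + 98)/(30 + 98)) = 1/(116/128) = 1/((1/128)*116) = 1/(29/32) = 32/29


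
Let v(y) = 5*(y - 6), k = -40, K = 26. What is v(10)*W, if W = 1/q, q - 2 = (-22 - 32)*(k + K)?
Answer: 10/379 ≈ 0.026385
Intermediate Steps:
q = 758 (q = 2 + (-22 - 32)*(-40 + 26) = 2 - 54*(-14) = 2 + 756 = 758)
v(y) = -30 + 5*y (v(y) = 5*(-6 + y) = -30 + 5*y)
W = 1/758 ≈ 0.0013193
v(10)*W = (-30 + 5*10)*(1/758) = (-30 + 50)*(1/758) = 20*(1/758) = 10/379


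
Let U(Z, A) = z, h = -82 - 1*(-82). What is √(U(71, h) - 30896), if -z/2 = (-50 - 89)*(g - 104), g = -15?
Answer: I*√63978 ≈ 252.94*I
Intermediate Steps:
h = 0 (h = -82 + 82 = 0)
z = -33082 (z = -2*(-50 - 89)*(-15 - 104) = -(-278)*(-119) = -2*16541 = -33082)
U(Z, A) = -33082
√(U(71, h) - 30896) = √(-33082 - 30896) = √(-63978) = I*√63978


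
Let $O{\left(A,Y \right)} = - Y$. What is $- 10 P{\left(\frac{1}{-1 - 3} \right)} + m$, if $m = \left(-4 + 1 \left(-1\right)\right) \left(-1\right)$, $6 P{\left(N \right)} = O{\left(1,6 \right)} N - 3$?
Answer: $\frac{15}{2} \approx 7.5$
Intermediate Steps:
$P{\left(N \right)} = - \frac{1}{2} - N$ ($P{\left(N \right)} = \frac{\left(-1\right) 6 N - 3}{6} = \frac{- 6 N - 3}{6} = \frac{-3 - 6 N}{6} = - \frac{1}{2} - N$)
$m = 5$ ($m = \left(-4 - 1\right) \left(-1\right) = \left(-5\right) \left(-1\right) = 5$)
$- 10 P{\left(\frac{1}{-1 - 3} \right)} + m = - 10 \left(- \frac{1}{2} - \frac{1}{-1 - 3}\right) + 5 = - 10 \left(- \frac{1}{2} - \frac{1}{-4}\right) + 5 = - 10 \left(- \frac{1}{2} - - \frac{1}{4}\right) + 5 = - 10 \left(- \frac{1}{2} + \frac{1}{4}\right) + 5 = \left(-10\right) \left(- \frac{1}{4}\right) + 5 = \frac{5}{2} + 5 = \frac{15}{2}$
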